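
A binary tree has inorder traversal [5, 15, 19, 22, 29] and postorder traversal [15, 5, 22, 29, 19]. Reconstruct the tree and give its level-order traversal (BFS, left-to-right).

Inorder:   [5, 15, 19, 22, 29]
Postorder: [15, 5, 22, 29, 19]
Algorithm: postorder visits root last, so walk postorder right-to-left;
each value is the root of the current inorder slice — split it at that
value, recurse on the right subtree first, then the left.
Recursive splits:
  root=19; inorder splits into left=[5, 15], right=[22, 29]
  root=29; inorder splits into left=[22], right=[]
  root=22; inorder splits into left=[], right=[]
  root=5; inorder splits into left=[], right=[15]
  root=15; inorder splits into left=[], right=[]
Reconstructed level-order: [19, 5, 29, 15, 22]


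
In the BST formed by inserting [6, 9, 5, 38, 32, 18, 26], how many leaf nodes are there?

Tree built from: [6, 9, 5, 38, 32, 18, 26]
Tree (level-order array): [6, 5, 9, None, None, None, 38, 32, None, 18, None, None, 26]
Rule: A leaf has 0 children.
Per-node child counts:
  node 6: 2 child(ren)
  node 5: 0 child(ren)
  node 9: 1 child(ren)
  node 38: 1 child(ren)
  node 32: 1 child(ren)
  node 18: 1 child(ren)
  node 26: 0 child(ren)
Matching nodes: [5, 26]
Count of leaf nodes: 2


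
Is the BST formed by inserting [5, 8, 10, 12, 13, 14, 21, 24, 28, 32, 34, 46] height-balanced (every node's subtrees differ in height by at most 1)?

Tree (level-order array): [5, None, 8, None, 10, None, 12, None, 13, None, 14, None, 21, None, 24, None, 28, None, 32, None, 34, None, 46]
Definition: a tree is height-balanced if, at every node, |h(left) - h(right)| <= 1 (empty subtree has height -1).
Bottom-up per-node check:
  node 46: h_left=-1, h_right=-1, diff=0 [OK], height=0
  node 34: h_left=-1, h_right=0, diff=1 [OK], height=1
  node 32: h_left=-1, h_right=1, diff=2 [FAIL (|-1-1|=2 > 1)], height=2
  node 28: h_left=-1, h_right=2, diff=3 [FAIL (|-1-2|=3 > 1)], height=3
  node 24: h_left=-1, h_right=3, diff=4 [FAIL (|-1-3|=4 > 1)], height=4
  node 21: h_left=-1, h_right=4, diff=5 [FAIL (|-1-4|=5 > 1)], height=5
  node 14: h_left=-1, h_right=5, diff=6 [FAIL (|-1-5|=6 > 1)], height=6
  node 13: h_left=-1, h_right=6, diff=7 [FAIL (|-1-6|=7 > 1)], height=7
  node 12: h_left=-1, h_right=7, diff=8 [FAIL (|-1-7|=8 > 1)], height=8
  node 10: h_left=-1, h_right=8, diff=9 [FAIL (|-1-8|=9 > 1)], height=9
  node 8: h_left=-1, h_right=9, diff=10 [FAIL (|-1-9|=10 > 1)], height=10
  node 5: h_left=-1, h_right=10, diff=11 [FAIL (|-1-10|=11 > 1)], height=11
Node 32 violates the condition: |-1 - 1| = 2 > 1.
Result: Not balanced


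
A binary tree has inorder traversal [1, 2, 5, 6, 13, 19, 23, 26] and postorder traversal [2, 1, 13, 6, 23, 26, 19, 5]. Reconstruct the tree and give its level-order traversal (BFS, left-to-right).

Inorder:   [1, 2, 5, 6, 13, 19, 23, 26]
Postorder: [2, 1, 13, 6, 23, 26, 19, 5]
Algorithm: postorder visits root last, so walk postorder right-to-left;
each value is the root of the current inorder slice — split it at that
value, recurse on the right subtree first, then the left.
Recursive splits:
  root=5; inorder splits into left=[1, 2], right=[6, 13, 19, 23, 26]
  root=19; inorder splits into left=[6, 13], right=[23, 26]
  root=26; inorder splits into left=[23], right=[]
  root=23; inorder splits into left=[], right=[]
  root=6; inorder splits into left=[], right=[13]
  root=13; inorder splits into left=[], right=[]
  root=1; inorder splits into left=[], right=[2]
  root=2; inorder splits into left=[], right=[]
Reconstructed level-order: [5, 1, 19, 2, 6, 26, 13, 23]


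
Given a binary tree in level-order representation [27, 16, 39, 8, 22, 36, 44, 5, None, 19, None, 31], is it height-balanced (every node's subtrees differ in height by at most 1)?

Tree (level-order array): [27, 16, 39, 8, 22, 36, 44, 5, None, 19, None, 31]
Definition: a tree is height-balanced if, at every node, |h(left) - h(right)| <= 1 (empty subtree has height -1).
Bottom-up per-node check:
  node 5: h_left=-1, h_right=-1, diff=0 [OK], height=0
  node 8: h_left=0, h_right=-1, diff=1 [OK], height=1
  node 19: h_left=-1, h_right=-1, diff=0 [OK], height=0
  node 22: h_left=0, h_right=-1, diff=1 [OK], height=1
  node 16: h_left=1, h_right=1, diff=0 [OK], height=2
  node 31: h_left=-1, h_right=-1, diff=0 [OK], height=0
  node 36: h_left=0, h_right=-1, diff=1 [OK], height=1
  node 44: h_left=-1, h_right=-1, diff=0 [OK], height=0
  node 39: h_left=1, h_right=0, diff=1 [OK], height=2
  node 27: h_left=2, h_right=2, diff=0 [OK], height=3
All nodes satisfy the balance condition.
Result: Balanced


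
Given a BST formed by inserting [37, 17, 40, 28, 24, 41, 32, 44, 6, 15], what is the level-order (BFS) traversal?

Tree insertion order: [37, 17, 40, 28, 24, 41, 32, 44, 6, 15]
Tree (level-order array): [37, 17, 40, 6, 28, None, 41, None, 15, 24, 32, None, 44]
BFS from the root, enqueuing left then right child of each popped node:
  queue [37] -> pop 37, enqueue [17, 40], visited so far: [37]
  queue [17, 40] -> pop 17, enqueue [6, 28], visited so far: [37, 17]
  queue [40, 6, 28] -> pop 40, enqueue [41], visited so far: [37, 17, 40]
  queue [6, 28, 41] -> pop 6, enqueue [15], visited so far: [37, 17, 40, 6]
  queue [28, 41, 15] -> pop 28, enqueue [24, 32], visited so far: [37, 17, 40, 6, 28]
  queue [41, 15, 24, 32] -> pop 41, enqueue [44], visited so far: [37, 17, 40, 6, 28, 41]
  queue [15, 24, 32, 44] -> pop 15, enqueue [none], visited so far: [37, 17, 40, 6, 28, 41, 15]
  queue [24, 32, 44] -> pop 24, enqueue [none], visited so far: [37, 17, 40, 6, 28, 41, 15, 24]
  queue [32, 44] -> pop 32, enqueue [none], visited so far: [37, 17, 40, 6, 28, 41, 15, 24, 32]
  queue [44] -> pop 44, enqueue [none], visited so far: [37, 17, 40, 6, 28, 41, 15, 24, 32, 44]
Result: [37, 17, 40, 6, 28, 41, 15, 24, 32, 44]


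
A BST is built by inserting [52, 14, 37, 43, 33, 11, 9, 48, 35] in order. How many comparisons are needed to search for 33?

Search path for 33: 52 -> 14 -> 37 -> 33
Found: True
Comparisons: 4


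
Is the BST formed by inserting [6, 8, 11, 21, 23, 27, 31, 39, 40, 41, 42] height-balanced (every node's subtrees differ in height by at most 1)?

Tree (level-order array): [6, None, 8, None, 11, None, 21, None, 23, None, 27, None, 31, None, 39, None, 40, None, 41, None, 42]
Definition: a tree is height-balanced if, at every node, |h(left) - h(right)| <= 1 (empty subtree has height -1).
Bottom-up per-node check:
  node 42: h_left=-1, h_right=-1, diff=0 [OK], height=0
  node 41: h_left=-1, h_right=0, diff=1 [OK], height=1
  node 40: h_left=-1, h_right=1, diff=2 [FAIL (|-1-1|=2 > 1)], height=2
  node 39: h_left=-1, h_right=2, diff=3 [FAIL (|-1-2|=3 > 1)], height=3
  node 31: h_left=-1, h_right=3, diff=4 [FAIL (|-1-3|=4 > 1)], height=4
  node 27: h_left=-1, h_right=4, diff=5 [FAIL (|-1-4|=5 > 1)], height=5
  node 23: h_left=-1, h_right=5, diff=6 [FAIL (|-1-5|=6 > 1)], height=6
  node 21: h_left=-1, h_right=6, diff=7 [FAIL (|-1-6|=7 > 1)], height=7
  node 11: h_left=-1, h_right=7, diff=8 [FAIL (|-1-7|=8 > 1)], height=8
  node 8: h_left=-1, h_right=8, diff=9 [FAIL (|-1-8|=9 > 1)], height=9
  node 6: h_left=-1, h_right=9, diff=10 [FAIL (|-1-9|=10 > 1)], height=10
Node 40 violates the condition: |-1 - 1| = 2 > 1.
Result: Not balanced


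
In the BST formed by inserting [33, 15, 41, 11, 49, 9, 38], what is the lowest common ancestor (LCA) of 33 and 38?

Tree insertion order: [33, 15, 41, 11, 49, 9, 38]
Tree (level-order array): [33, 15, 41, 11, None, 38, 49, 9]
In a BST, the LCA of p=33, q=38 is the first node v on the
root-to-leaf path with p <= v <= q (go left if both < v, right if both > v).
Walk from root:
  at 33: 33 <= 33 <= 38, this is the LCA
LCA = 33


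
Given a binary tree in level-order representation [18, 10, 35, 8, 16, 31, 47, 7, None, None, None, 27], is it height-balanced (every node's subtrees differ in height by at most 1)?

Tree (level-order array): [18, 10, 35, 8, 16, 31, 47, 7, None, None, None, 27]
Definition: a tree is height-balanced if, at every node, |h(left) - h(right)| <= 1 (empty subtree has height -1).
Bottom-up per-node check:
  node 7: h_left=-1, h_right=-1, diff=0 [OK], height=0
  node 8: h_left=0, h_right=-1, diff=1 [OK], height=1
  node 16: h_left=-1, h_right=-1, diff=0 [OK], height=0
  node 10: h_left=1, h_right=0, diff=1 [OK], height=2
  node 27: h_left=-1, h_right=-1, diff=0 [OK], height=0
  node 31: h_left=0, h_right=-1, diff=1 [OK], height=1
  node 47: h_left=-1, h_right=-1, diff=0 [OK], height=0
  node 35: h_left=1, h_right=0, diff=1 [OK], height=2
  node 18: h_left=2, h_right=2, diff=0 [OK], height=3
All nodes satisfy the balance condition.
Result: Balanced


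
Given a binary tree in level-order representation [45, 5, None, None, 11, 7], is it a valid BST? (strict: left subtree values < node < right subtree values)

Level-order array: [45, 5, None, None, 11, 7]
Validate using subtree bounds (lo, hi): at each node, require lo < value < hi,
then recurse left with hi=value and right with lo=value.
Preorder trace (stopping at first violation):
  at node 45 with bounds (-inf, +inf): OK
  at node 5 with bounds (-inf, 45): OK
  at node 11 with bounds (5, 45): OK
  at node 7 with bounds (5, 11): OK
No violation found at any node.
Result: Valid BST


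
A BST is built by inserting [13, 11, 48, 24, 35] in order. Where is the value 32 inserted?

Starting tree (level order): [13, 11, 48, None, None, 24, None, None, 35]
Insertion path: 13 -> 48 -> 24 -> 35
Result: insert 32 as left child of 35
Final tree (level order): [13, 11, 48, None, None, 24, None, None, 35, 32]


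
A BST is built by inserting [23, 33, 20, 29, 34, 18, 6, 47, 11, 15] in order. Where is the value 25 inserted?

Starting tree (level order): [23, 20, 33, 18, None, 29, 34, 6, None, None, None, None, 47, None, 11, None, None, None, 15]
Insertion path: 23 -> 33 -> 29
Result: insert 25 as left child of 29
Final tree (level order): [23, 20, 33, 18, None, 29, 34, 6, None, 25, None, None, 47, None, 11, None, None, None, None, None, 15]


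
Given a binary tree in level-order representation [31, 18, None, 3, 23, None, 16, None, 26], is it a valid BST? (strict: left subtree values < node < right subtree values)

Level-order array: [31, 18, None, 3, 23, None, 16, None, 26]
Validate using subtree bounds (lo, hi): at each node, require lo < value < hi,
then recurse left with hi=value and right with lo=value.
Preorder trace (stopping at first violation):
  at node 31 with bounds (-inf, +inf): OK
  at node 18 with bounds (-inf, 31): OK
  at node 3 with bounds (-inf, 18): OK
  at node 16 with bounds (3, 18): OK
  at node 23 with bounds (18, 31): OK
  at node 26 with bounds (23, 31): OK
No violation found at any node.
Result: Valid BST


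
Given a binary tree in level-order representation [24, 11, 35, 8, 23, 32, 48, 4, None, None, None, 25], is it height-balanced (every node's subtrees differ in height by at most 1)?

Tree (level-order array): [24, 11, 35, 8, 23, 32, 48, 4, None, None, None, 25]
Definition: a tree is height-balanced if, at every node, |h(left) - h(right)| <= 1 (empty subtree has height -1).
Bottom-up per-node check:
  node 4: h_left=-1, h_right=-1, diff=0 [OK], height=0
  node 8: h_left=0, h_right=-1, diff=1 [OK], height=1
  node 23: h_left=-1, h_right=-1, diff=0 [OK], height=0
  node 11: h_left=1, h_right=0, diff=1 [OK], height=2
  node 25: h_left=-1, h_right=-1, diff=0 [OK], height=0
  node 32: h_left=0, h_right=-1, diff=1 [OK], height=1
  node 48: h_left=-1, h_right=-1, diff=0 [OK], height=0
  node 35: h_left=1, h_right=0, diff=1 [OK], height=2
  node 24: h_left=2, h_right=2, diff=0 [OK], height=3
All nodes satisfy the balance condition.
Result: Balanced


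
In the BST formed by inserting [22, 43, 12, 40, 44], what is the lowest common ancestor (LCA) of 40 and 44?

Tree insertion order: [22, 43, 12, 40, 44]
Tree (level-order array): [22, 12, 43, None, None, 40, 44]
In a BST, the LCA of p=40, q=44 is the first node v on the
root-to-leaf path with p <= v <= q (go left if both < v, right if both > v).
Walk from root:
  at 22: both 40 and 44 > 22, go right
  at 43: 40 <= 43 <= 44, this is the LCA
LCA = 43


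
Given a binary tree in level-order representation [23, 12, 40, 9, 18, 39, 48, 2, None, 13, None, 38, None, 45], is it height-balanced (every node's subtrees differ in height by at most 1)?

Tree (level-order array): [23, 12, 40, 9, 18, 39, 48, 2, None, 13, None, 38, None, 45]
Definition: a tree is height-balanced if, at every node, |h(left) - h(right)| <= 1 (empty subtree has height -1).
Bottom-up per-node check:
  node 2: h_left=-1, h_right=-1, diff=0 [OK], height=0
  node 9: h_left=0, h_right=-1, diff=1 [OK], height=1
  node 13: h_left=-1, h_right=-1, diff=0 [OK], height=0
  node 18: h_left=0, h_right=-1, diff=1 [OK], height=1
  node 12: h_left=1, h_right=1, diff=0 [OK], height=2
  node 38: h_left=-1, h_right=-1, diff=0 [OK], height=0
  node 39: h_left=0, h_right=-1, diff=1 [OK], height=1
  node 45: h_left=-1, h_right=-1, diff=0 [OK], height=0
  node 48: h_left=0, h_right=-1, diff=1 [OK], height=1
  node 40: h_left=1, h_right=1, diff=0 [OK], height=2
  node 23: h_left=2, h_right=2, diff=0 [OK], height=3
All nodes satisfy the balance condition.
Result: Balanced


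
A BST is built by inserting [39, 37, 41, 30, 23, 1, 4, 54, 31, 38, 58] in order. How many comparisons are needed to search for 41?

Search path for 41: 39 -> 41
Found: True
Comparisons: 2


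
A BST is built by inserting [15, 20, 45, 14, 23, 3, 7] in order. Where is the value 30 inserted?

Starting tree (level order): [15, 14, 20, 3, None, None, 45, None, 7, 23]
Insertion path: 15 -> 20 -> 45 -> 23
Result: insert 30 as right child of 23
Final tree (level order): [15, 14, 20, 3, None, None, 45, None, 7, 23, None, None, None, None, 30]


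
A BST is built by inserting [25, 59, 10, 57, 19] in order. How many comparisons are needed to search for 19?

Search path for 19: 25 -> 10 -> 19
Found: True
Comparisons: 3


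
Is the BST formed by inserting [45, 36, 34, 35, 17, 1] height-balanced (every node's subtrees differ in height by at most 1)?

Tree (level-order array): [45, 36, None, 34, None, 17, 35, 1]
Definition: a tree is height-balanced if, at every node, |h(left) - h(right)| <= 1 (empty subtree has height -1).
Bottom-up per-node check:
  node 1: h_left=-1, h_right=-1, diff=0 [OK], height=0
  node 17: h_left=0, h_right=-1, diff=1 [OK], height=1
  node 35: h_left=-1, h_right=-1, diff=0 [OK], height=0
  node 34: h_left=1, h_right=0, diff=1 [OK], height=2
  node 36: h_left=2, h_right=-1, diff=3 [FAIL (|2--1|=3 > 1)], height=3
  node 45: h_left=3, h_right=-1, diff=4 [FAIL (|3--1|=4 > 1)], height=4
Node 36 violates the condition: |2 - -1| = 3 > 1.
Result: Not balanced


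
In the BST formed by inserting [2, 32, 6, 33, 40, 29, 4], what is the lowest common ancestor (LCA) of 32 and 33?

Tree insertion order: [2, 32, 6, 33, 40, 29, 4]
Tree (level-order array): [2, None, 32, 6, 33, 4, 29, None, 40]
In a BST, the LCA of p=32, q=33 is the first node v on the
root-to-leaf path with p <= v <= q (go left if both < v, right if both > v).
Walk from root:
  at 2: both 32 and 33 > 2, go right
  at 32: 32 <= 32 <= 33, this is the LCA
LCA = 32


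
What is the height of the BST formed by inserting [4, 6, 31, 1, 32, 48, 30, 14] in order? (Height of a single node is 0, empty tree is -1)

Insertion order: [4, 6, 31, 1, 32, 48, 30, 14]
Tree (level-order array): [4, 1, 6, None, None, None, 31, 30, 32, 14, None, None, 48]
Compute height bottom-up (empty subtree = -1):
  height(1) = 1 + max(-1, -1) = 0
  height(14) = 1 + max(-1, -1) = 0
  height(30) = 1 + max(0, -1) = 1
  height(48) = 1 + max(-1, -1) = 0
  height(32) = 1 + max(-1, 0) = 1
  height(31) = 1 + max(1, 1) = 2
  height(6) = 1 + max(-1, 2) = 3
  height(4) = 1 + max(0, 3) = 4
Height = 4


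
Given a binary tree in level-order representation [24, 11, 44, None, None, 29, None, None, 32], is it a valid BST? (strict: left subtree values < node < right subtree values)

Level-order array: [24, 11, 44, None, None, 29, None, None, 32]
Validate using subtree bounds (lo, hi): at each node, require lo < value < hi,
then recurse left with hi=value and right with lo=value.
Preorder trace (stopping at first violation):
  at node 24 with bounds (-inf, +inf): OK
  at node 11 with bounds (-inf, 24): OK
  at node 44 with bounds (24, +inf): OK
  at node 29 with bounds (24, 44): OK
  at node 32 with bounds (29, 44): OK
No violation found at any node.
Result: Valid BST


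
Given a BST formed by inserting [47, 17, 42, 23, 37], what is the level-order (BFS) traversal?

Tree insertion order: [47, 17, 42, 23, 37]
Tree (level-order array): [47, 17, None, None, 42, 23, None, None, 37]
BFS from the root, enqueuing left then right child of each popped node:
  queue [47] -> pop 47, enqueue [17], visited so far: [47]
  queue [17] -> pop 17, enqueue [42], visited so far: [47, 17]
  queue [42] -> pop 42, enqueue [23], visited so far: [47, 17, 42]
  queue [23] -> pop 23, enqueue [37], visited so far: [47, 17, 42, 23]
  queue [37] -> pop 37, enqueue [none], visited so far: [47, 17, 42, 23, 37]
Result: [47, 17, 42, 23, 37]


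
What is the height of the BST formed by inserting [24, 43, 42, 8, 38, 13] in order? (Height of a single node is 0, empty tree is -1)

Insertion order: [24, 43, 42, 8, 38, 13]
Tree (level-order array): [24, 8, 43, None, 13, 42, None, None, None, 38]
Compute height bottom-up (empty subtree = -1):
  height(13) = 1 + max(-1, -1) = 0
  height(8) = 1 + max(-1, 0) = 1
  height(38) = 1 + max(-1, -1) = 0
  height(42) = 1 + max(0, -1) = 1
  height(43) = 1 + max(1, -1) = 2
  height(24) = 1 + max(1, 2) = 3
Height = 3


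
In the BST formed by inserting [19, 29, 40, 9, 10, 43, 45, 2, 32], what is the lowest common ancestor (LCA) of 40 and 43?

Tree insertion order: [19, 29, 40, 9, 10, 43, 45, 2, 32]
Tree (level-order array): [19, 9, 29, 2, 10, None, 40, None, None, None, None, 32, 43, None, None, None, 45]
In a BST, the LCA of p=40, q=43 is the first node v on the
root-to-leaf path with p <= v <= q (go left if both < v, right if both > v).
Walk from root:
  at 19: both 40 and 43 > 19, go right
  at 29: both 40 and 43 > 29, go right
  at 40: 40 <= 40 <= 43, this is the LCA
LCA = 40


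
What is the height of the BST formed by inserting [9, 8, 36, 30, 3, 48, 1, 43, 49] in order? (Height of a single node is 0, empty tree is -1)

Insertion order: [9, 8, 36, 30, 3, 48, 1, 43, 49]
Tree (level-order array): [9, 8, 36, 3, None, 30, 48, 1, None, None, None, 43, 49]
Compute height bottom-up (empty subtree = -1):
  height(1) = 1 + max(-1, -1) = 0
  height(3) = 1 + max(0, -1) = 1
  height(8) = 1 + max(1, -1) = 2
  height(30) = 1 + max(-1, -1) = 0
  height(43) = 1 + max(-1, -1) = 0
  height(49) = 1 + max(-1, -1) = 0
  height(48) = 1 + max(0, 0) = 1
  height(36) = 1 + max(0, 1) = 2
  height(9) = 1 + max(2, 2) = 3
Height = 3


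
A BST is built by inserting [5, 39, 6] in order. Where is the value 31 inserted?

Starting tree (level order): [5, None, 39, 6]
Insertion path: 5 -> 39 -> 6
Result: insert 31 as right child of 6
Final tree (level order): [5, None, 39, 6, None, None, 31]


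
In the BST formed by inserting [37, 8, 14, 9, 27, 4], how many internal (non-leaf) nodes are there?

Tree built from: [37, 8, 14, 9, 27, 4]
Tree (level-order array): [37, 8, None, 4, 14, None, None, 9, 27]
Rule: An internal node has at least one child.
Per-node child counts:
  node 37: 1 child(ren)
  node 8: 2 child(ren)
  node 4: 0 child(ren)
  node 14: 2 child(ren)
  node 9: 0 child(ren)
  node 27: 0 child(ren)
Matching nodes: [37, 8, 14]
Count of internal (non-leaf) nodes: 3


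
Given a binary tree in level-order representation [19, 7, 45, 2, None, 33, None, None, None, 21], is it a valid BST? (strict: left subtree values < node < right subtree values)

Level-order array: [19, 7, 45, 2, None, 33, None, None, None, 21]
Validate using subtree bounds (lo, hi): at each node, require lo < value < hi,
then recurse left with hi=value and right with lo=value.
Preorder trace (stopping at first violation):
  at node 19 with bounds (-inf, +inf): OK
  at node 7 with bounds (-inf, 19): OK
  at node 2 with bounds (-inf, 7): OK
  at node 45 with bounds (19, +inf): OK
  at node 33 with bounds (19, 45): OK
  at node 21 with bounds (19, 33): OK
No violation found at any node.
Result: Valid BST


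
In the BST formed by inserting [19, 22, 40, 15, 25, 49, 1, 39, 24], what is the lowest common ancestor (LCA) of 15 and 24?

Tree insertion order: [19, 22, 40, 15, 25, 49, 1, 39, 24]
Tree (level-order array): [19, 15, 22, 1, None, None, 40, None, None, 25, 49, 24, 39]
In a BST, the LCA of p=15, q=24 is the first node v on the
root-to-leaf path with p <= v <= q (go left if both < v, right if both > v).
Walk from root:
  at 19: 15 <= 19 <= 24, this is the LCA
LCA = 19


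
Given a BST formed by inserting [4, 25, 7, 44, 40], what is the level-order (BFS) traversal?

Tree insertion order: [4, 25, 7, 44, 40]
Tree (level-order array): [4, None, 25, 7, 44, None, None, 40]
BFS from the root, enqueuing left then right child of each popped node:
  queue [4] -> pop 4, enqueue [25], visited so far: [4]
  queue [25] -> pop 25, enqueue [7, 44], visited so far: [4, 25]
  queue [7, 44] -> pop 7, enqueue [none], visited so far: [4, 25, 7]
  queue [44] -> pop 44, enqueue [40], visited so far: [4, 25, 7, 44]
  queue [40] -> pop 40, enqueue [none], visited so far: [4, 25, 7, 44, 40]
Result: [4, 25, 7, 44, 40]


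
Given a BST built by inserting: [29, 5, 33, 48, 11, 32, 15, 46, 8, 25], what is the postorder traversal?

Tree insertion order: [29, 5, 33, 48, 11, 32, 15, 46, 8, 25]
Tree (level-order array): [29, 5, 33, None, 11, 32, 48, 8, 15, None, None, 46, None, None, None, None, 25]
Postorder traversal: [8, 25, 15, 11, 5, 32, 46, 48, 33, 29]


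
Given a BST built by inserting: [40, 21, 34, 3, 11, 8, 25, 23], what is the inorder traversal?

Tree insertion order: [40, 21, 34, 3, 11, 8, 25, 23]
Tree (level-order array): [40, 21, None, 3, 34, None, 11, 25, None, 8, None, 23]
Inorder traversal: [3, 8, 11, 21, 23, 25, 34, 40]


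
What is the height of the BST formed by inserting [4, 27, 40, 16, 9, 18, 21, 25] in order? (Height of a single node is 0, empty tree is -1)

Insertion order: [4, 27, 40, 16, 9, 18, 21, 25]
Tree (level-order array): [4, None, 27, 16, 40, 9, 18, None, None, None, None, None, 21, None, 25]
Compute height bottom-up (empty subtree = -1):
  height(9) = 1 + max(-1, -1) = 0
  height(25) = 1 + max(-1, -1) = 0
  height(21) = 1 + max(-1, 0) = 1
  height(18) = 1 + max(-1, 1) = 2
  height(16) = 1 + max(0, 2) = 3
  height(40) = 1 + max(-1, -1) = 0
  height(27) = 1 + max(3, 0) = 4
  height(4) = 1 + max(-1, 4) = 5
Height = 5


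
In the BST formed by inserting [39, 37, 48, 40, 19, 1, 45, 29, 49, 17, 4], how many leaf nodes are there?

Tree built from: [39, 37, 48, 40, 19, 1, 45, 29, 49, 17, 4]
Tree (level-order array): [39, 37, 48, 19, None, 40, 49, 1, 29, None, 45, None, None, None, 17, None, None, None, None, 4]
Rule: A leaf has 0 children.
Per-node child counts:
  node 39: 2 child(ren)
  node 37: 1 child(ren)
  node 19: 2 child(ren)
  node 1: 1 child(ren)
  node 17: 1 child(ren)
  node 4: 0 child(ren)
  node 29: 0 child(ren)
  node 48: 2 child(ren)
  node 40: 1 child(ren)
  node 45: 0 child(ren)
  node 49: 0 child(ren)
Matching nodes: [4, 29, 45, 49]
Count of leaf nodes: 4


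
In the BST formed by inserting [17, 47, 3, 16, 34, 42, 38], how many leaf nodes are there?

Tree built from: [17, 47, 3, 16, 34, 42, 38]
Tree (level-order array): [17, 3, 47, None, 16, 34, None, None, None, None, 42, 38]
Rule: A leaf has 0 children.
Per-node child counts:
  node 17: 2 child(ren)
  node 3: 1 child(ren)
  node 16: 0 child(ren)
  node 47: 1 child(ren)
  node 34: 1 child(ren)
  node 42: 1 child(ren)
  node 38: 0 child(ren)
Matching nodes: [16, 38]
Count of leaf nodes: 2


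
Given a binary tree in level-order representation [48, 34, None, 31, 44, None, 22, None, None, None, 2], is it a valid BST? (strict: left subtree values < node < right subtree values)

Level-order array: [48, 34, None, 31, 44, None, 22, None, None, None, 2]
Validate using subtree bounds (lo, hi): at each node, require lo < value < hi,
then recurse left with hi=value and right with lo=value.
Preorder trace (stopping at first violation):
  at node 48 with bounds (-inf, +inf): OK
  at node 34 with bounds (-inf, 48): OK
  at node 31 with bounds (-inf, 34): OK
  at node 22 with bounds (31, 34): VIOLATION
Node 22 violates its bound: not (31 < 22 < 34).
Result: Not a valid BST


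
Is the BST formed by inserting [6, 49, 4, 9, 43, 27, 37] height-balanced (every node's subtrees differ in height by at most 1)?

Tree (level-order array): [6, 4, 49, None, None, 9, None, None, 43, 27, None, None, 37]
Definition: a tree is height-balanced if, at every node, |h(left) - h(right)| <= 1 (empty subtree has height -1).
Bottom-up per-node check:
  node 4: h_left=-1, h_right=-1, diff=0 [OK], height=0
  node 37: h_left=-1, h_right=-1, diff=0 [OK], height=0
  node 27: h_left=-1, h_right=0, diff=1 [OK], height=1
  node 43: h_left=1, h_right=-1, diff=2 [FAIL (|1--1|=2 > 1)], height=2
  node 9: h_left=-1, h_right=2, diff=3 [FAIL (|-1-2|=3 > 1)], height=3
  node 49: h_left=3, h_right=-1, diff=4 [FAIL (|3--1|=4 > 1)], height=4
  node 6: h_left=0, h_right=4, diff=4 [FAIL (|0-4|=4 > 1)], height=5
Node 43 violates the condition: |1 - -1| = 2 > 1.
Result: Not balanced


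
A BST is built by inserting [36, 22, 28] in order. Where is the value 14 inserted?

Starting tree (level order): [36, 22, None, None, 28]
Insertion path: 36 -> 22
Result: insert 14 as left child of 22
Final tree (level order): [36, 22, None, 14, 28]


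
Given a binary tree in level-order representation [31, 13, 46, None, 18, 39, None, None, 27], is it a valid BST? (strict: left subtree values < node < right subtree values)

Level-order array: [31, 13, 46, None, 18, 39, None, None, 27]
Validate using subtree bounds (lo, hi): at each node, require lo < value < hi,
then recurse left with hi=value and right with lo=value.
Preorder trace (stopping at first violation):
  at node 31 with bounds (-inf, +inf): OK
  at node 13 with bounds (-inf, 31): OK
  at node 18 with bounds (13, 31): OK
  at node 27 with bounds (18, 31): OK
  at node 46 with bounds (31, +inf): OK
  at node 39 with bounds (31, 46): OK
No violation found at any node.
Result: Valid BST


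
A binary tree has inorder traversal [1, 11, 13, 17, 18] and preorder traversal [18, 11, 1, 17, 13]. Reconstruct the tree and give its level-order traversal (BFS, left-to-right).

Inorder:  [1, 11, 13, 17, 18]
Preorder: [18, 11, 1, 17, 13]
Algorithm: preorder visits root first, so consume preorder in order;
for each root, split the current inorder slice at that value into
left-subtree inorder and right-subtree inorder, then recurse.
Recursive splits:
  root=18; inorder splits into left=[1, 11, 13, 17], right=[]
  root=11; inorder splits into left=[1], right=[13, 17]
  root=1; inorder splits into left=[], right=[]
  root=17; inorder splits into left=[13], right=[]
  root=13; inorder splits into left=[], right=[]
Reconstructed level-order: [18, 11, 1, 17, 13]


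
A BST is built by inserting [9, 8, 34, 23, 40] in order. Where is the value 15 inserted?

Starting tree (level order): [9, 8, 34, None, None, 23, 40]
Insertion path: 9 -> 34 -> 23
Result: insert 15 as left child of 23
Final tree (level order): [9, 8, 34, None, None, 23, 40, 15]


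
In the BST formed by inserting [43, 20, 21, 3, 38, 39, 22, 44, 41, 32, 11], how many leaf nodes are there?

Tree built from: [43, 20, 21, 3, 38, 39, 22, 44, 41, 32, 11]
Tree (level-order array): [43, 20, 44, 3, 21, None, None, None, 11, None, 38, None, None, 22, 39, None, 32, None, 41]
Rule: A leaf has 0 children.
Per-node child counts:
  node 43: 2 child(ren)
  node 20: 2 child(ren)
  node 3: 1 child(ren)
  node 11: 0 child(ren)
  node 21: 1 child(ren)
  node 38: 2 child(ren)
  node 22: 1 child(ren)
  node 32: 0 child(ren)
  node 39: 1 child(ren)
  node 41: 0 child(ren)
  node 44: 0 child(ren)
Matching nodes: [11, 32, 41, 44]
Count of leaf nodes: 4


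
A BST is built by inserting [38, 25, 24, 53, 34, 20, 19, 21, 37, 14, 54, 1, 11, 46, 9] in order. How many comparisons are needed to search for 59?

Search path for 59: 38 -> 53 -> 54
Found: False
Comparisons: 3


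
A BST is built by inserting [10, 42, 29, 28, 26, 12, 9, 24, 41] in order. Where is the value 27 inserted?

Starting tree (level order): [10, 9, 42, None, None, 29, None, 28, 41, 26, None, None, None, 12, None, None, 24]
Insertion path: 10 -> 42 -> 29 -> 28 -> 26
Result: insert 27 as right child of 26
Final tree (level order): [10, 9, 42, None, None, 29, None, 28, 41, 26, None, None, None, 12, 27, None, 24]


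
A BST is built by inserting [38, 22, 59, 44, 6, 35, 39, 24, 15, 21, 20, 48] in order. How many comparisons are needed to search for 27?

Search path for 27: 38 -> 22 -> 35 -> 24
Found: False
Comparisons: 4


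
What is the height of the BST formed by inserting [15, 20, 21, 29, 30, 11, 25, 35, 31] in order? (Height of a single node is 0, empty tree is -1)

Insertion order: [15, 20, 21, 29, 30, 11, 25, 35, 31]
Tree (level-order array): [15, 11, 20, None, None, None, 21, None, 29, 25, 30, None, None, None, 35, 31]
Compute height bottom-up (empty subtree = -1):
  height(11) = 1 + max(-1, -1) = 0
  height(25) = 1 + max(-1, -1) = 0
  height(31) = 1 + max(-1, -1) = 0
  height(35) = 1 + max(0, -1) = 1
  height(30) = 1 + max(-1, 1) = 2
  height(29) = 1 + max(0, 2) = 3
  height(21) = 1 + max(-1, 3) = 4
  height(20) = 1 + max(-1, 4) = 5
  height(15) = 1 + max(0, 5) = 6
Height = 6


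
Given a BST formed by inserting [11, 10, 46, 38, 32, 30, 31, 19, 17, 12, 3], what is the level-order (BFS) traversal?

Tree insertion order: [11, 10, 46, 38, 32, 30, 31, 19, 17, 12, 3]
Tree (level-order array): [11, 10, 46, 3, None, 38, None, None, None, 32, None, 30, None, 19, 31, 17, None, None, None, 12]
BFS from the root, enqueuing left then right child of each popped node:
  queue [11] -> pop 11, enqueue [10, 46], visited so far: [11]
  queue [10, 46] -> pop 10, enqueue [3], visited so far: [11, 10]
  queue [46, 3] -> pop 46, enqueue [38], visited so far: [11, 10, 46]
  queue [3, 38] -> pop 3, enqueue [none], visited so far: [11, 10, 46, 3]
  queue [38] -> pop 38, enqueue [32], visited so far: [11, 10, 46, 3, 38]
  queue [32] -> pop 32, enqueue [30], visited so far: [11, 10, 46, 3, 38, 32]
  queue [30] -> pop 30, enqueue [19, 31], visited so far: [11, 10, 46, 3, 38, 32, 30]
  queue [19, 31] -> pop 19, enqueue [17], visited so far: [11, 10, 46, 3, 38, 32, 30, 19]
  queue [31, 17] -> pop 31, enqueue [none], visited so far: [11, 10, 46, 3, 38, 32, 30, 19, 31]
  queue [17] -> pop 17, enqueue [12], visited so far: [11, 10, 46, 3, 38, 32, 30, 19, 31, 17]
  queue [12] -> pop 12, enqueue [none], visited so far: [11, 10, 46, 3, 38, 32, 30, 19, 31, 17, 12]
Result: [11, 10, 46, 3, 38, 32, 30, 19, 31, 17, 12]


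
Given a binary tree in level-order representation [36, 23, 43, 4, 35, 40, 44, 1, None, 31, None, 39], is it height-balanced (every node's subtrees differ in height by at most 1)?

Tree (level-order array): [36, 23, 43, 4, 35, 40, 44, 1, None, 31, None, 39]
Definition: a tree is height-balanced if, at every node, |h(left) - h(right)| <= 1 (empty subtree has height -1).
Bottom-up per-node check:
  node 1: h_left=-1, h_right=-1, diff=0 [OK], height=0
  node 4: h_left=0, h_right=-1, diff=1 [OK], height=1
  node 31: h_left=-1, h_right=-1, diff=0 [OK], height=0
  node 35: h_left=0, h_right=-1, diff=1 [OK], height=1
  node 23: h_left=1, h_right=1, diff=0 [OK], height=2
  node 39: h_left=-1, h_right=-1, diff=0 [OK], height=0
  node 40: h_left=0, h_right=-1, diff=1 [OK], height=1
  node 44: h_left=-1, h_right=-1, diff=0 [OK], height=0
  node 43: h_left=1, h_right=0, diff=1 [OK], height=2
  node 36: h_left=2, h_right=2, diff=0 [OK], height=3
All nodes satisfy the balance condition.
Result: Balanced


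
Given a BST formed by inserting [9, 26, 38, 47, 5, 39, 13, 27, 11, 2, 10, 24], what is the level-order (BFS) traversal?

Tree insertion order: [9, 26, 38, 47, 5, 39, 13, 27, 11, 2, 10, 24]
Tree (level-order array): [9, 5, 26, 2, None, 13, 38, None, None, 11, 24, 27, 47, 10, None, None, None, None, None, 39]
BFS from the root, enqueuing left then right child of each popped node:
  queue [9] -> pop 9, enqueue [5, 26], visited so far: [9]
  queue [5, 26] -> pop 5, enqueue [2], visited so far: [9, 5]
  queue [26, 2] -> pop 26, enqueue [13, 38], visited so far: [9, 5, 26]
  queue [2, 13, 38] -> pop 2, enqueue [none], visited so far: [9, 5, 26, 2]
  queue [13, 38] -> pop 13, enqueue [11, 24], visited so far: [9, 5, 26, 2, 13]
  queue [38, 11, 24] -> pop 38, enqueue [27, 47], visited so far: [9, 5, 26, 2, 13, 38]
  queue [11, 24, 27, 47] -> pop 11, enqueue [10], visited so far: [9, 5, 26, 2, 13, 38, 11]
  queue [24, 27, 47, 10] -> pop 24, enqueue [none], visited so far: [9, 5, 26, 2, 13, 38, 11, 24]
  queue [27, 47, 10] -> pop 27, enqueue [none], visited so far: [9, 5, 26, 2, 13, 38, 11, 24, 27]
  queue [47, 10] -> pop 47, enqueue [39], visited so far: [9, 5, 26, 2, 13, 38, 11, 24, 27, 47]
  queue [10, 39] -> pop 10, enqueue [none], visited so far: [9, 5, 26, 2, 13, 38, 11, 24, 27, 47, 10]
  queue [39] -> pop 39, enqueue [none], visited so far: [9, 5, 26, 2, 13, 38, 11, 24, 27, 47, 10, 39]
Result: [9, 5, 26, 2, 13, 38, 11, 24, 27, 47, 10, 39]


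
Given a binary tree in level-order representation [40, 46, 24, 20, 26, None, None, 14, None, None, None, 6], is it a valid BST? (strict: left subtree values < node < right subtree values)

Level-order array: [40, 46, 24, 20, 26, None, None, 14, None, None, None, 6]
Validate using subtree bounds (lo, hi): at each node, require lo < value < hi,
then recurse left with hi=value and right with lo=value.
Preorder trace (stopping at first violation):
  at node 40 with bounds (-inf, +inf): OK
  at node 46 with bounds (-inf, 40): VIOLATION
Node 46 violates its bound: not (-inf < 46 < 40).
Result: Not a valid BST


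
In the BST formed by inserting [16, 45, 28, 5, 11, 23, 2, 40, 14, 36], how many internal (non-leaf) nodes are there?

Tree built from: [16, 45, 28, 5, 11, 23, 2, 40, 14, 36]
Tree (level-order array): [16, 5, 45, 2, 11, 28, None, None, None, None, 14, 23, 40, None, None, None, None, 36]
Rule: An internal node has at least one child.
Per-node child counts:
  node 16: 2 child(ren)
  node 5: 2 child(ren)
  node 2: 0 child(ren)
  node 11: 1 child(ren)
  node 14: 0 child(ren)
  node 45: 1 child(ren)
  node 28: 2 child(ren)
  node 23: 0 child(ren)
  node 40: 1 child(ren)
  node 36: 0 child(ren)
Matching nodes: [16, 5, 11, 45, 28, 40]
Count of internal (non-leaf) nodes: 6


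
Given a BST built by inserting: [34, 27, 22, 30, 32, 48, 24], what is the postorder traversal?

Tree insertion order: [34, 27, 22, 30, 32, 48, 24]
Tree (level-order array): [34, 27, 48, 22, 30, None, None, None, 24, None, 32]
Postorder traversal: [24, 22, 32, 30, 27, 48, 34]


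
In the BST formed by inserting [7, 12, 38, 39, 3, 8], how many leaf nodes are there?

Tree built from: [7, 12, 38, 39, 3, 8]
Tree (level-order array): [7, 3, 12, None, None, 8, 38, None, None, None, 39]
Rule: A leaf has 0 children.
Per-node child counts:
  node 7: 2 child(ren)
  node 3: 0 child(ren)
  node 12: 2 child(ren)
  node 8: 0 child(ren)
  node 38: 1 child(ren)
  node 39: 0 child(ren)
Matching nodes: [3, 8, 39]
Count of leaf nodes: 3


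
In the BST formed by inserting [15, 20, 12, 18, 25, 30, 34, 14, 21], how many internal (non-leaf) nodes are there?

Tree built from: [15, 20, 12, 18, 25, 30, 34, 14, 21]
Tree (level-order array): [15, 12, 20, None, 14, 18, 25, None, None, None, None, 21, 30, None, None, None, 34]
Rule: An internal node has at least one child.
Per-node child counts:
  node 15: 2 child(ren)
  node 12: 1 child(ren)
  node 14: 0 child(ren)
  node 20: 2 child(ren)
  node 18: 0 child(ren)
  node 25: 2 child(ren)
  node 21: 0 child(ren)
  node 30: 1 child(ren)
  node 34: 0 child(ren)
Matching nodes: [15, 12, 20, 25, 30]
Count of internal (non-leaf) nodes: 5


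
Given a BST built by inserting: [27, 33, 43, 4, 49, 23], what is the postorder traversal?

Tree insertion order: [27, 33, 43, 4, 49, 23]
Tree (level-order array): [27, 4, 33, None, 23, None, 43, None, None, None, 49]
Postorder traversal: [23, 4, 49, 43, 33, 27]


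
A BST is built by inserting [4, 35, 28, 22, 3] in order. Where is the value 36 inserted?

Starting tree (level order): [4, 3, 35, None, None, 28, None, 22]
Insertion path: 4 -> 35
Result: insert 36 as right child of 35
Final tree (level order): [4, 3, 35, None, None, 28, 36, 22]


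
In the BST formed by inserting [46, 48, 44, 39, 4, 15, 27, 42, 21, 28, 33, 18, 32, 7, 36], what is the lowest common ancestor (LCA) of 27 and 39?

Tree insertion order: [46, 48, 44, 39, 4, 15, 27, 42, 21, 28, 33, 18, 32, 7, 36]
Tree (level-order array): [46, 44, 48, 39, None, None, None, 4, 42, None, 15, None, None, 7, 27, None, None, 21, 28, 18, None, None, 33, None, None, 32, 36]
In a BST, the LCA of p=27, q=39 is the first node v on the
root-to-leaf path with p <= v <= q (go left if both < v, right if both > v).
Walk from root:
  at 46: both 27 and 39 < 46, go left
  at 44: both 27 and 39 < 44, go left
  at 39: 27 <= 39 <= 39, this is the LCA
LCA = 39


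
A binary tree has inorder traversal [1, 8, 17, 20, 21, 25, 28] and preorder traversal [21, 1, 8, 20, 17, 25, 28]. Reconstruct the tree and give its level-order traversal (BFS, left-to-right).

Inorder:  [1, 8, 17, 20, 21, 25, 28]
Preorder: [21, 1, 8, 20, 17, 25, 28]
Algorithm: preorder visits root first, so consume preorder in order;
for each root, split the current inorder slice at that value into
left-subtree inorder and right-subtree inorder, then recurse.
Recursive splits:
  root=21; inorder splits into left=[1, 8, 17, 20], right=[25, 28]
  root=1; inorder splits into left=[], right=[8, 17, 20]
  root=8; inorder splits into left=[], right=[17, 20]
  root=20; inorder splits into left=[17], right=[]
  root=17; inorder splits into left=[], right=[]
  root=25; inorder splits into left=[], right=[28]
  root=28; inorder splits into left=[], right=[]
Reconstructed level-order: [21, 1, 25, 8, 28, 20, 17]


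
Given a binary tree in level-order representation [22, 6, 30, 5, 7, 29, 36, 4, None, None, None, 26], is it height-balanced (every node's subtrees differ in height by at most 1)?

Tree (level-order array): [22, 6, 30, 5, 7, 29, 36, 4, None, None, None, 26]
Definition: a tree is height-balanced if, at every node, |h(left) - h(right)| <= 1 (empty subtree has height -1).
Bottom-up per-node check:
  node 4: h_left=-1, h_right=-1, diff=0 [OK], height=0
  node 5: h_left=0, h_right=-1, diff=1 [OK], height=1
  node 7: h_left=-1, h_right=-1, diff=0 [OK], height=0
  node 6: h_left=1, h_right=0, diff=1 [OK], height=2
  node 26: h_left=-1, h_right=-1, diff=0 [OK], height=0
  node 29: h_left=0, h_right=-1, diff=1 [OK], height=1
  node 36: h_left=-1, h_right=-1, diff=0 [OK], height=0
  node 30: h_left=1, h_right=0, diff=1 [OK], height=2
  node 22: h_left=2, h_right=2, diff=0 [OK], height=3
All nodes satisfy the balance condition.
Result: Balanced


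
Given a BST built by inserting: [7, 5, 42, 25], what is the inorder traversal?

Tree insertion order: [7, 5, 42, 25]
Tree (level-order array): [7, 5, 42, None, None, 25]
Inorder traversal: [5, 7, 25, 42]


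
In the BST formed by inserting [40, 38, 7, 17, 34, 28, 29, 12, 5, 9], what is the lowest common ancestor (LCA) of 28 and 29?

Tree insertion order: [40, 38, 7, 17, 34, 28, 29, 12, 5, 9]
Tree (level-order array): [40, 38, None, 7, None, 5, 17, None, None, 12, 34, 9, None, 28, None, None, None, None, 29]
In a BST, the LCA of p=28, q=29 is the first node v on the
root-to-leaf path with p <= v <= q (go left if both < v, right if both > v).
Walk from root:
  at 40: both 28 and 29 < 40, go left
  at 38: both 28 and 29 < 38, go left
  at 7: both 28 and 29 > 7, go right
  at 17: both 28 and 29 > 17, go right
  at 34: both 28 and 29 < 34, go left
  at 28: 28 <= 28 <= 29, this is the LCA
LCA = 28


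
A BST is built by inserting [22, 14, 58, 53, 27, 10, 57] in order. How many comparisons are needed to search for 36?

Search path for 36: 22 -> 58 -> 53 -> 27
Found: False
Comparisons: 4
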